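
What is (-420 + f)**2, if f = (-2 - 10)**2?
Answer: 76176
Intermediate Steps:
f = 144 (f = (-12)**2 = 144)
(-420 + f)**2 = (-420 + 144)**2 = (-276)**2 = 76176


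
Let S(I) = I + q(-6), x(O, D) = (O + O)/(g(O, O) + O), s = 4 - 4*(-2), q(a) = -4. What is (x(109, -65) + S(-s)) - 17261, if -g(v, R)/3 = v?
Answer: -17278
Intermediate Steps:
g(v, R) = -3*v
s = 12 (s = 4 + 8 = 12)
x(O, D) = -1 (x(O, D) = (O + O)/(-3*O + O) = (2*O)/((-2*O)) = (2*O)*(-1/(2*O)) = -1)
S(I) = -4 + I (S(I) = I - 4 = -4 + I)
(x(109, -65) + S(-s)) - 17261 = (-1 + (-4 - 1*12)) - 17261 = (-1 + (-4 - 12)) - 17261 = (-1 - 16) - 17261 = -17 - 17261 = -17278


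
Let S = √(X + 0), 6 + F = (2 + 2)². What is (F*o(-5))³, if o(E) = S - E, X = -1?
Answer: 110000 + 74000*I ≈ 1.1e+5 + 74000.0*I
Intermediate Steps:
F = 10 (F = -6 + (2 + 2)² = -6 + 4² = -6 + 16 = 10)
S = I (S = √(-1 + 0) = √(-1) = I ≈ 1.0*I)
o(E) = I - E
(F*o(-5))³ = (10*(I - 1*(-5)))³ = (10*(I + 5))³ = (10*(5 + I))³ = (50 + 10*I)³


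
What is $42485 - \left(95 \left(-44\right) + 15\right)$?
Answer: $46650$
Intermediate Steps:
$42485 - \left(95 \left(-44\right) + 15\right) = 42485 - \left(-4180 + 15\right) = 42485 - -4165 = 42485 + 4165 = 46650$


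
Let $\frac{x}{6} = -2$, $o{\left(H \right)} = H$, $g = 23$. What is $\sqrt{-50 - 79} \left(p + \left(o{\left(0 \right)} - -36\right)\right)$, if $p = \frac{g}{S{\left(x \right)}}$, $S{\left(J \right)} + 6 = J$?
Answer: $\frac{625 i \sqrt{129}}{18} \approx 394.37 i$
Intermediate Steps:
$x = -12$ ($x = 6 \left(-2\right) = -12$)
$S{\left(J \right)} = -6 + J$
$p = - \frac{23}{18}$ ($p = \frac{23}{-6 - 12} = \frac{23}{-18} = 23 \left(- \frac{1}{18}\right) = - \frac{23}{18} \approx -1.2778$)
$\sqrt{-50 - 79} \left(p + \left(o{\left(0 \right)} - -36\right)\right) = \sqrt{-50 - 79} \left(- \frac{23}{18} + \left(0 - -36\right)\right) = \sqrt{-129} \left(- \frac{23}{18} + \left(0 + 36\right)\right) = i \sqrt{129} \left(- \frac{23}{18} + 36\right) = i \sqrt{129} \cdot \frac{625}{18} = \frac{625 i \sqrt{129}}{18}$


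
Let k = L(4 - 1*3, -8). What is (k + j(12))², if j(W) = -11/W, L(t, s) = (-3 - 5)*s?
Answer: 573049/144 ≈ 3979.5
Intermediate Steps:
L(t, s) = -8*s
k = 64 (k = -8*(-8) = 64)
(k + j(12))² = (64 - 11/12)² = (757/12)² = 573049/144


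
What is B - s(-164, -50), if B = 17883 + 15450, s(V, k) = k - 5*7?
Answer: 33418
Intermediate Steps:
s(V, k) = -35 + k (s(V, k) = k - 35 = -35 + k)
B = 33333
B - s(-164, -50) = 33333 - (-35 - 50) = 33333 - 1*(-85) = 33333 + 85 = 33418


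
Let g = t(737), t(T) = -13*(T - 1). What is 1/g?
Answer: -1/9568 ≈ -0.00010451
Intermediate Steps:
t(T) = 13 - 13*T (t(T) = -13*(-1 + T) = 13 - 13*T)
g = -9568 (g = 13 - 13*737 = 13 - 9581 = -9568)
1/g = 1/(-9568) = -1/9568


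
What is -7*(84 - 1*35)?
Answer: -343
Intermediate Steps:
-7*(84 - 1*35) = -7*(84 - 35) = -7*49 = -343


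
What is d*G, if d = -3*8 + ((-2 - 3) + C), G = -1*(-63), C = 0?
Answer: -1827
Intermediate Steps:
G = 63
d = -29 (d = -3*8 + ((-2 - 3) + 0) = -24 + (-5 + 0) = -24 - 5 = -29)
d*G = -29*63 = -1827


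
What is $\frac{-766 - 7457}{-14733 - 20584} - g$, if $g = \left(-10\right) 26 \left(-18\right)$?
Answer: $- \frac{165275337}{35317} \approx -4679.8$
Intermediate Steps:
$g = 4680$ ($g = \left(-260\right) \left(-18\right) = 4680$)
$\frac{-766 - 7457}{-14733 - 20584} - g = \frac{-766 - 7457}{-14733 - 20584} - 4680 = - \frac{8223}{-35317} - 4680 = \left(-8223\right) \left(- \frac{1}{35317}\right) - 4680 = \frac{8223}{35317} - 4680 = - \frac{165275337}{35317}$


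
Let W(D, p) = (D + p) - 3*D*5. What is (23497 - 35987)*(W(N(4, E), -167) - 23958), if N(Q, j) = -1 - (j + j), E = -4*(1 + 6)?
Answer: 310938550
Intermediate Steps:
E = -28 (E = -4*7 = -28)
N(Q, j) = -1 - 2*j
W(D, p) = p - 14*D (W(D, p) = (D + p) - 15*D = p - 14*D)
(23497 - 35987)*(W(N(4, E), -167) - 23958) = (23497 - 35987)*((-167 - 14*(-1 - 2*(-28))) - 23958) = -12490*((-167 - 14*(-1 + 56)) - 23958) = -12490*((-167 - 14*55) - 23958) = -12490*((-167 - 770) - 23958) = -12490*(-937 - 23958) = -12490*(-24895) = 310938550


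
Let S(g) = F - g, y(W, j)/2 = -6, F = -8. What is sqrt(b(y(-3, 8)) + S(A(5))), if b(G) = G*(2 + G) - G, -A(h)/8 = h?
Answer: 2*sqrt(41) ≈ 12.806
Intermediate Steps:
y(W, j) = -12 (y(W, j) = 2*(-6) = -12)
A(h) = -8*h
S(g) = -8 - g
b(G) = -G + G*(2 + G)
sqrt(b(y(-3, 8)) + S(A(5))) = sqrt(-12*(1 - 12) + (-8 - (-8)*5)) = sqrt(-12*(-11) + (-8 - 1*(-40))) = sqrt(132 + (-8 + 40)) = sqrt(132 + 32) = sqrt(164) = 2*sqrt(41)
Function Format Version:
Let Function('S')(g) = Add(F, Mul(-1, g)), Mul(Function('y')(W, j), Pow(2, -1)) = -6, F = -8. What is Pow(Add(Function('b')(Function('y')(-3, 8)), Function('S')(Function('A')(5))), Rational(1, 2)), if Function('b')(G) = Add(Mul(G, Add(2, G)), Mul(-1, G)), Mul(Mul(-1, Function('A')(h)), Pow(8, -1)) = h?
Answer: Mul(2, Pow(41, Rational(1, 2))) ≈ 12.806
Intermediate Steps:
Function('y')(W, j) = -12 (Function('y')(W, j) = Mul(2, -6) = -12)
Function('A')(h) = Mul(-8, h)
Function('S')(g) = Add(-8, Mul(-1, g))
Function('b')(G) = Add(Mul(-1, G), Mul(G, Add(2, G)))
Pow(Add(Function('b')(Function('y')(-3, 8)), Function('S')(Function('A')(5))), Rational(1, 2)) = Pow(Add(Mul(-12, Add(1, -12)), Add(-8, Mul(-1, Mul(-8, 5)))), Rational(1, 2)) = Pow(Add(Mul(-12, -11), Add(-8, Mul(-1, -40))), Rational(1, 2)) = Pow(Add(132, Add(-8, 40)), Rational(1, 2)) = Pow(Add(132, 32), Rational(1, 2)) = Pow(164, Rational(1, 2)) = Mul(2, Pow(41, Rational(1, 2)))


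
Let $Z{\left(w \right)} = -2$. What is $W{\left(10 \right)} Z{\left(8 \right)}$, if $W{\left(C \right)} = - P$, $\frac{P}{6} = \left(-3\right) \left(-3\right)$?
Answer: $108$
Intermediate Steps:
$P = 54$ ($P = 6 \left(\left(-3\right) \left(-3\right)\right) = 6 \cdot 9 = 54$)
$W{\left(C \right)} = -54$ ($W{\left(C \right)} = \left(-1\right) 54 = -54$)
$W{\left(10 \right)} Z{\left(8 \right)} = \left(-54\right) \left(-2\right) = 108$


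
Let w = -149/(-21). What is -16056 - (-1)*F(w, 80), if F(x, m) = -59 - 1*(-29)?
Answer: -16086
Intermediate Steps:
w = 149/21 (w = -149*(-1/21) = 149/21 ≈ 7.0952)
F(x, m) = -30 (F(x, m) = -59 + 29 = -30)
-16056 - (-1)*F(w, 80) = -16056 - (-1)*(-30) = -16056 - 1*30 = -16056 - 30 = -16086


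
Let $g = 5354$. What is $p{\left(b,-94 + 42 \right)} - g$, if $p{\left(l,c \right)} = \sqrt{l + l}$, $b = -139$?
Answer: $-5354 + i \sqrt{278} \approx -5354.0 + 16.673 i$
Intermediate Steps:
$p{\left(l,c \right)} = \sqrt{2} \sqrt{l}$ ($p{\left(l,c \right)} = \sqrt{2 l} = \sqrt{2} \sqrt{l}$)
$p{\left(b,-94 + 42 \right)} - g = \sqrt{2} \sqrt{-139} - 5354 = \sqrt{2} i \sqrt{139} - 5354 = i \sqrt{278} - 5354 = -5354 + i \sqrt{278}$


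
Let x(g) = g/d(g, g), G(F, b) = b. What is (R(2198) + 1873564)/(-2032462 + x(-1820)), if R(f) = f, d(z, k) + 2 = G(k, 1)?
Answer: -937881/1015321 ≈ -0.92373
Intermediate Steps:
d(z, k) = -1 (d(z, k) = -2 + 1 = -1)
x(g) = -g (x(g) = g/(-1) = g*(-1) = -g)
(R(2198) + 1873564)/(-2032462 + x(-1820)) = (2198 + 1873564)/(-2032462 - 1*(-1820)) = 1875762/(-2032462 + 1820) = 1875762/(-2030642) = 1875762*(-1/2030642) = -937881/1015321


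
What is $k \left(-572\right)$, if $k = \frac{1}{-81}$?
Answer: $\frac{572}{81} \approx 7.0617$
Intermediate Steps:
$k = - \frac{1}{81} \approx -0.012346$
$k \left(-572\right) = \left(- \frac{1}{81}\right) \left(-572\right) = \frac{572}{81}$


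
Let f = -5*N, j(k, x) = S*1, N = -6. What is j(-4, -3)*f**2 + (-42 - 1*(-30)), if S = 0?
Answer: -12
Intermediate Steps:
j(k, x) = 0 (j(k, x) = 0*1 = 0)
f = 30 (f = -5*(-6) = 30)
j(-4, -3)*f**2 + (-42 - 1*(-30)) = 0*30**2 + (-42 - 1*(-30)) = 0*900 + (-42 + 30) = 0 - 12 = -12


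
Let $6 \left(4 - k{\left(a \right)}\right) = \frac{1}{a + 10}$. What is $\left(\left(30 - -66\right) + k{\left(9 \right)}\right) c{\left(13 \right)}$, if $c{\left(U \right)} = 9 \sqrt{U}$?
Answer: $\frac{34197 \sqrt{13}}{38} \approx 3244.7$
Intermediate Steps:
$k{\left(a \right)} = 4 - \frac{1}{6 \left(10 + a\right)}$ ($k{\left(a \right)} = 4 - \frac{1}{6 \left(a + 10\right)} = 4 - \frac{1}{6 \left(10 + a\right)}$)
$\left(\left(30 - -66\right) + k{\left(9 \right)}\right) c{\left(13 \right)} = \left(\left(30 - -66\right) + \frac{239 + 24 \cdot 9}{6 \left(10 + 9\right)}\right) 9 \sqrt{13} = \left(\left(30 + 66\right) + \frac{239 + 216}{6 \cdot 19}\right) 9 \sqrt{13} = \left(96 + \frac{1}{6} \cdot \frac{1}{19} \cdot 455\right) 9 \sqrt{13} = \left(96 + \frac{455}{114}\right) 9 \sqrt{13} = \frac{11399 \cdot 9 \sqrt{13}}{114} = \frac{34197 \sqrt{13}}{38}$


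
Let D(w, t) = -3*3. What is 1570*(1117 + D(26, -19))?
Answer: 1739560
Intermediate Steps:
D(w, t) = -9
1570*(1117 + D(26, -19)) = 1570*(1117 - 9) = 1570*1108 = 1739560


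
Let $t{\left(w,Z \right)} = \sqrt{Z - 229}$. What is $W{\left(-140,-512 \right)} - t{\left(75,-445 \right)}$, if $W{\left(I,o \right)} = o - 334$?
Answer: $-846 - i \sqrt{674} \approx -846.0 - 25.962 i$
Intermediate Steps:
$t{\left(w,Z \right)} = \sqrt{-229 + Z}$
$W{\left(I,o \right)} = -334 + o$ ($W{\left(I,o \right)} = o - 334 = -334 + o$)
$W{\left(-140,-512 \right)} - t{\left(75,-445 \right)} = \left(-334 - 512\right) - \sqrt{-229 - 445} = -846 - \sqrt{-674} = -846 - i \sqrt{674}$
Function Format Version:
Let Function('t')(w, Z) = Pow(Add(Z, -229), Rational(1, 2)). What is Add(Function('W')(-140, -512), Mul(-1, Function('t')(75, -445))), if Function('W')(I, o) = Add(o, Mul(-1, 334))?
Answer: Add(-846, Mul(-1, I, Pow(674, Rational(1, 2)))) ≈ Add(-846.00, Mul(-25.962, I))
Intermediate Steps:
Function('t')(w, Z) = Pow(Add(-229, Z), Rational(1, 2))
Function('W')(I, o) = Add(-334, o) (Function('W')(I, o) = Add(o, -334) = Add(-334, o))
Add(Function('W')(-140, -512), Mul(-1, Function('t')(75, -445))) = Add(Add(-334, -512), Mul(-1, Pow(Add(-229, -445), Rational(1, 2)))) = Add(-846, Mul(-1, Pow(-674, Rational(1, 2)))) = Add(-846, Mul(-1, Mul(I, Pow(674, Rational(1, 2))))) = Add(-846, Mul(-1, I, Pow(674, Rational(1, 2))))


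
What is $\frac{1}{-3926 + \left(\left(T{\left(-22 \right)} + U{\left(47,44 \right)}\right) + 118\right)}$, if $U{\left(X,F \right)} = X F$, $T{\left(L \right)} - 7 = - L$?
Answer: $- \frac{1}{1711} \approx -0.00058445$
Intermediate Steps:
$T{\left(L \right)} = 7 - L$
$U{\left(X,F \right)} = F X$
$\frac{1}{-3926 + \left(\left(T{\left(-22 \right)} + U{\left(47,44 \right)}\right) + 118\right)} = \frac{1}{-3926 + \left(\left(\left(7 - -22\right) + 44 \cdot 47\right) + 118\right)} = \frac{1}{-3926 + \left(\left(\left(7 + 22\right) + 2068\right) + 118\right)} = \frac{1}{-3926 + \left(\left(29 + 2068\right) + 118\right)} = \frac{1}{-3926 + \left(2097 + 118\right)} = \frac{1}{-3926 + 2215} = \frac{1}{-1711} = - \frac{1}{1711}$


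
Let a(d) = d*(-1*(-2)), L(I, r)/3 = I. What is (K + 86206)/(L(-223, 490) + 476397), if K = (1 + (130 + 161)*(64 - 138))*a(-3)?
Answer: 53851/118932 ≈ 0.45279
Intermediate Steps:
L(I, r) = 3*I
a(d) = 2*d (a(d) = d*2 = 2*d)
K = 129198 (K = (1 + (130 + 161)*(64 - 138))*(2*(-3)) = (1 + 291*(-74))*(-6) = (1 - 21534)*(-6) = -21533*(-6) = 129198)
(K + 86206)/(L(-223, 490) + 476397) = (129198 + 86206)/(3*(-223) + 476397) = 215404/(-669 + 476397) = 215404/475728 = 215404*(1/475728) = 53851/118932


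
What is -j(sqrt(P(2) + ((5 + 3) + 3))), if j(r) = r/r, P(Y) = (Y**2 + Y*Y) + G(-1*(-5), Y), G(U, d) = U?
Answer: -1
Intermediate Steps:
P(Y) = 5 + 2*Y**2 (P(Y) = (Y**2 + Y*Y) - 1*(-5) = (Y**2 + Y**2) + 5 = 2*Y**2 + 5 = 5 + 2*Y**2)
j(r) = 1
-j(sqrt(P(2) + ((5 + 3) + 3))) = -1*1 = -1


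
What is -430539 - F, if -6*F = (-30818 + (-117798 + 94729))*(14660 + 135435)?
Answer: -8090752499/6 ≈ -1.3485e+9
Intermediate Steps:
F = 8088169265/6 (F = -(-30818 + (-117798 + 94729))*(14660 + 135435)/6 = -(-30818 - 23069)*150095/6 = -(-53887)*150095/6 = -⅙*(-8088169265) = 8088169265/6 ≈ 1.3480e+9)
-430539 - F = -430539 - 1*8088169265/6 = -430539 - 8088169265/6 = -8090752499/6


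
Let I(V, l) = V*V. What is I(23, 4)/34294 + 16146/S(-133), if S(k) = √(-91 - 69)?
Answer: 529/34294 - 8073*I*√10/20 ≈ 0.015425 - 1276.5*I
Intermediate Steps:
I(V, l) = V²
S(k) = 4*I*√10 (S(k) = √(-160) = 4*I*√10)
I(23, 4)/34294 + 16146/S(-133) = 23²/34294 + 16146/((4*I*√10)) = 529*(1/34294) + 16146*(-I*√10/40) = 529/34294 - 8073*I*√10/20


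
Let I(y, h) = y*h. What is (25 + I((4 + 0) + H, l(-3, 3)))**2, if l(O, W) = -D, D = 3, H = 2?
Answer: 49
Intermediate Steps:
l(O, W) = -3 (l(O, W) = -1*3 = -3)
I(y, h) = h*y
(25 + I((4 + 0) + H, l(-3, 3)))**2 = (25 - 3*((4 + 0) + 2))**2 = (25 - 3*(4 + 2))**2 = (25 - 3*6)**2 = (25 - 18)**2 = 7**2 = 49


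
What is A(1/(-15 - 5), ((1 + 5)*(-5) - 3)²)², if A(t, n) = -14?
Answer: 196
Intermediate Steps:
A(1/(-15 - 5), ((1 + 5)*(-5) - 3)²)² = (-14)² = 196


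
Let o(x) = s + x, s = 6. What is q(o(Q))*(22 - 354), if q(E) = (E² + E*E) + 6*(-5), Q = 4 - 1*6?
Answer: -664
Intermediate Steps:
Q = -2 (Q = 4 - 6 = -2)
o(x) = 6 + x
q(E) = -30 + 2*E² (q(E) = (E² + E²) - 30 = 2*E² - 30 = -30 + 2*E²)
q(o(Q))*(22 - 354) = (-30 + 2*(6 - 2)²)*(22 - 354) = (-30 + 2*4²)*(-332) = (-30 + 2*16)*(-332) = (-30 + 32)*(-332) = 2*(-332) = -664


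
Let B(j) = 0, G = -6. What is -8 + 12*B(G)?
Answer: -8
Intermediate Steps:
-8 + 12*B(G) = -8 + 12*0 = -8 + 0 = -8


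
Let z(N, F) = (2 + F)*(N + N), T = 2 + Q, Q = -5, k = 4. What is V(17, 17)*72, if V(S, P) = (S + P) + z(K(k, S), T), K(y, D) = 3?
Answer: 2016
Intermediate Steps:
T = -3 (T = 2 - 5 = -3)
z(N, F) = 2*N*(2 + F) (z(N, F) = (2 + F)*(2*N) = 2*N*(2 + F))
V(S, P) = -6 + P + S (V(S, P) = (S + P) + 2*3*(2 - 3) = (P + S) + 2*3*(-1) = (P + S) - 6 = -6 + P + S)
V(17, 17)*72 = (-6 + 17 + 17)*72 = 28*72 = 2016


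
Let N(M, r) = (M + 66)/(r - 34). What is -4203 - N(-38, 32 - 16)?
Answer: -37813/9 ≈ -4201.4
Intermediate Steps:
N(M, r) = (66 + M)/(-34 + r)
-4203 - N(-38, 32 - 16) = -4203 - (66 - 38)/(-34 + (32 - 16)) = -4203 - 28/(-34 + 16) = -4203 - 28/(-18) = -4203 - (-1)*28/18 = -4203 - 1*(-14/9) = -4203 + 14/9 = -37813/9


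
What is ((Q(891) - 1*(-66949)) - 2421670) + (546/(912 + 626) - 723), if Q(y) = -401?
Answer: -1811644532/769 ≈ -2.3558e+6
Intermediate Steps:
((Q(891) - 1*(-66949)) - 2421670) + (546/(912 + 626) - 723) = ((-401 - 1*(-66949)) - 2421670) + (546/(912 + 626) - 723) = ((-401 + 66949) - 2421670) + (546/1538 - 723) = (66548 - 2421670) + ((1/1538)*546 - 723) = -2355122 + (273/769 - 723) = -2355122 - 555714/769 = -1811644532/769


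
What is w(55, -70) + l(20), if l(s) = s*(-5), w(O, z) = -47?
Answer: -147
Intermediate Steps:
l(s) = -5*s
w(55, -70) + l(20) = -47 - 5*20 = -47 - 100 = -147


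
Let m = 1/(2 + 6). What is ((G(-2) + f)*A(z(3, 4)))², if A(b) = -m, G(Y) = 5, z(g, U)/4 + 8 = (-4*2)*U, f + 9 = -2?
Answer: 9/16 ≈ 0.56250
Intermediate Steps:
f = -11 (f = -9 - 2 = -11)
z(g, U) = -32 - 32*U (z(g, U) = -32 + 4*((-4*2)*U) = -32 + 4*(-8*U) = -32 - 32*U)
m = ⅛ (m = 1/8 = ⅛ ≈ 0.12500)
A(b) = -⅛ (A(b) = -1*⅛ = -⅛)
((G(-2) + f)*A(z(3, 4)))² = ((5 - 11)*(-⅛))² = (-6*(-⅛))² = (¾)² = 9/16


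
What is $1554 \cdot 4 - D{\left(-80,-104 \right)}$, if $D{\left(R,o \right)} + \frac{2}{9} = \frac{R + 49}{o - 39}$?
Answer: $\frac{7999999}{1287} \approx 6216.0$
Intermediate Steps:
$D{\left(R,o \right)} = - \frac{2}{9} + \frac{49 + R}{-39 + o}$ ($D{\left(R,o \right)} = - \frac{2}{9} + \frac{R + 49}{o - 39} = - \frac{2}{9} + \frac{49 + R}{-39 + o}$)
$1554 \cdot 4 - D{\left(-80,-104 \right)} = 1554 \cdot 4 - \frac{519 - -208 + 9 \left(-80\right)}{9 \left(-39 - 104\right)} = 6216 - \frac{519 + 208 - 720}{9 \left(-143\right)} = 6216 - \frac{1}{9} \left(- \frac{1}{143}\right) 7 = 6216 - - \frac{7}{1287} = 6216 + \frac{7}{1287} = \frac{7999999}{1287}$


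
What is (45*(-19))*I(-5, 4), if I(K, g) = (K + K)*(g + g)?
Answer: 68400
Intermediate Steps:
I(K, g) = 4*K*g (I(K, g) = (2*K)*(2*g) = 4*K*g)
(45*(-19))*I(-5, 4) = (45*(-19))*(4*(-5)*4) = -855*(-80) = 68400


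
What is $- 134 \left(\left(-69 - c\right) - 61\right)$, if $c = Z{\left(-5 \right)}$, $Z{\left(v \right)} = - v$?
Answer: $18090$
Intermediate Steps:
$c = 5$ ($c = \left(-1\right) \left(-5\right) = 5$)
$- 134 \left(\left(-69 - c\right) - 61\right) = - 134 \left(\left(-69 - 5\right) - 61\right) = - 134 \left(-74 - 61\right) = \left(-134\right) \left(-135\right) = 18090$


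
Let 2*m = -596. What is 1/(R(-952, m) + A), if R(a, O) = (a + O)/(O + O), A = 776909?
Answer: 298/231519507 ≈ 1.2871e-6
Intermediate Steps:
m = -298 (m = (½)*(-596) = -298)
R(a, O) = (O + a)/(2*O) (R(a, O) = (O + a)/((2*O)) = (O + a)*(1/(2*O)) = (O + a)/(2*O))
1/(R(-952, m) + A) = 1/((½)*(-298 - 952)/(-298) + 776909) = 1/((½)*(-1/298)*(-1250) + 776909) = 1/(625/298 + 776909) = 1/(231519507/298) = 298/231519507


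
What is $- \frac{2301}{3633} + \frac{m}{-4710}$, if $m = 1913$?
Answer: $- \frac{5929213}{5703810} \approx -1.0395$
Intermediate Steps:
$- \frac{2301}{3633} + \frac{m}{-4710} = - \frac{2301}{3633} + \frac{1913}{-4710} = \left(-2301\right) \frac{1}{3633} + 1913 \left(- \frac{1}{4710}\right) = - \frac{767}{1211} - \frac{1913}{4710} = - \frac{5929213}{5703810}$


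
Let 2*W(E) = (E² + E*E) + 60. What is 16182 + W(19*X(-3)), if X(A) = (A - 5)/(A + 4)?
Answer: 39316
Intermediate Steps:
X(A) = (-5 + A)/(4 + A)
W(E) = 30 + E² (W(E) = ((E² + E*E) + 60)/2 = ((E² + E²) + 60)/2 = (2*E² + 60)/2 = (60 + 2*E²)/2 = 30 + E²)
16182 + W(19*X(-3)) = 16182 + (30 + (19*((-5 - 3)/(4 - 3)))²) = 16182 + (30 + (19*(-8/1))²) = 16182 + (30 + (19*(1*(-8)))²) = 16182 + (30 + (19*(-8))²) = 16182 + (30 + (-152)²) = 16182 + (30 + 23104) = 16182 + 23134 = 39316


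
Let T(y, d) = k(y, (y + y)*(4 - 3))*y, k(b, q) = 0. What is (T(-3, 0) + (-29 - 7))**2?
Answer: 1296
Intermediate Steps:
T(y, d) = 0 (T(y, d) = 0*y = 0)
(T(-3, 0) + (-29 - 7))**2 = (0 + (-29 - 7))**2 = (0 - 36)**2 = (-36)**2 = 1296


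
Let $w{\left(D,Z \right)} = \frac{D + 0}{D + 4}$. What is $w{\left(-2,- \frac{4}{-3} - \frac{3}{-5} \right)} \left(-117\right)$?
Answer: $117$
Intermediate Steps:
$w{\left(D,Z \right)} = \frac{D}{4 + D}$
$w{\left(-2,- \frac{4}{-3} - \frac{3}{-5} \right)} \left(-117\right) = - \frac{2}{4 - 2} \left(-117\right) = - \frac{2}{2} \left(-117\right) = \left(-2\right) \frac{1}{2} \left(-117\right) = \left(-1\right) \left(-117\right) = 117$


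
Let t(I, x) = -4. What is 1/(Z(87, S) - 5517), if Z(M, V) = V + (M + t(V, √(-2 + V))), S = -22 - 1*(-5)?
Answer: -1/5451 ≈ -0.00018345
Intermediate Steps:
S = -17 (S = -22 + 5 = -17)
Z(M, V) = -4 + M + V (Z(M, V) = V + (M - 4) = V + (-4 + M) = -4 + M + V)
1/(Z(87, S) - 5517) = 1/((-4 + 87 - 17) - 5517) = 1/(66 - 5517) = 1/(-5451) = -1/5451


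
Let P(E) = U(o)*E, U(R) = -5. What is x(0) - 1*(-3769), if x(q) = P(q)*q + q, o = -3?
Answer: 3769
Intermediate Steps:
P(E) = -5*E
x(q) = q - 5*q² (x(q) = (-5*q)*q + q = -5*q² + q = q - 5*q²)
x(0) - 1*(-3769) = 0*(1 - 5*0) - 1*(-3769) = 0*(1 + 0) + 3769 = 0*1 + 3769 = 0 + 3769 = 3769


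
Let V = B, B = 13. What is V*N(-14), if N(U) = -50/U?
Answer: 325/7 ≈ 46.429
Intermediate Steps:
V = 13
V*N(-14) = 13*(-50/(-14)) = 13*(-50*(-1/14)) = 13*(25/7) = 325/7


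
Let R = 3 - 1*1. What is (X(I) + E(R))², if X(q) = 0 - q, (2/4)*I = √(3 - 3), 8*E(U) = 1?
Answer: 1/64 ≈ 0.015625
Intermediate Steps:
R = 2 (R = 3 - 1 = 2)
E(U) = ⅛ (E(U) = (⅛)*1 = ⅛)
I = 0 (I = 2*√(3 - 3) = 2*√0 = 2*0 = 0)
X(q) = -q
(X(I) + E(R))² = (-1*0 + ⅛)² = (0 + ⅛)² = (⅛)² = 1/64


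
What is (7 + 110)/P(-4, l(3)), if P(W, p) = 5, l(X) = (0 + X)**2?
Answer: 117/5 ≈ 23.400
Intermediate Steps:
l(X) = X**2
(7 + 110)/P(-4, l(3)) = (7 + 110)/5 = (1/5)*117 = 117/5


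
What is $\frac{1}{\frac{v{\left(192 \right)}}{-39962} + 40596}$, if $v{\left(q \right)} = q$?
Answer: $\frac{19981}{811148580} \approx 2.4633 \cdot 10^{-5}$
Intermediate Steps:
$\frac{1}{\frac{v{\left(192 \right)}}{-39962} + 40596} = \frac{1}{\frac{192}{-39962} + 40596} = \frac{1}{192 \left(- \frac{1}{39962}\right) + 40596} = \frac{1}{- \frac{96}{19981} + 40596} = \frac{1}{\frac{811148580}{19981}} = \frac{19981}{811148580}$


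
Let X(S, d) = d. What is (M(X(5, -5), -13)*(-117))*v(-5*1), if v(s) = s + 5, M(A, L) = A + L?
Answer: 0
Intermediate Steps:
v(s) = 5 + s
(M(X(5, -5), -13)*(-117))*v(-5*1) = ((-5 - 13)*(-117))*(5 - 5*1) = (-18*(-117))*(5 - 5) = 2106*0 = 0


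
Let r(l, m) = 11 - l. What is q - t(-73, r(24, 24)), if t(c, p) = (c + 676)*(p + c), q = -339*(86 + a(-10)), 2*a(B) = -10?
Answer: 24399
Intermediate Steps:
a(B) = -5 (a(B) = (1/2)*(-10) = -5)
q = -27459 (q = -339*(86 - 5) = -339*81 = -27459)
t(c, p) = (676 + c)*(c + p)
q - t(-73, r(24, 24)) = -27459 - ((-73)**2 + 676*(-73) + 676*(11 - 1*24) - 73*(11 - 1*24)) = -27459 - (5329 - 49348 + 676*(11 - 24) - 73*(11 - 24)) = -27459 - (5329 - 49348 + 676*(-13) - 73*(-13)) = -27459 - (5329 - 49348 - 8788 + 949) = -27459 - 1*(-51858) = -27459 + 51858 = 24399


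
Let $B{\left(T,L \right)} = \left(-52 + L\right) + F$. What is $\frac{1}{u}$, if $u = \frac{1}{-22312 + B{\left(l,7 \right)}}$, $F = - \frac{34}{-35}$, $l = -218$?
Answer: $- \frac{782461}{35} \approx -22356.0$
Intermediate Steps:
$F = \frac{34}{35}$ ($F = \left(-34\right) \left(- \frac{1}{35}\right) = \frac{34}{35} \approx 0.97143$)
$B{\left(T,L \right)} = - \frac{1786}{35} + L$ ($B{\left(T,L \right)} = \left(-52 + L\right) + \frac{34}{35} = - \frac{1786}{35} + L$)
$u = - \frac{35}{782461}$ ($u = \frac{1}{-22312 + \left(- \frac{1786}{35} + 7\right)} = \frac{1}{-22312 - \frac{1541}{35}} = \frac{1}{- \frac{782461}{35}} = - \frac{35}{782461} \approx -4.4731 \cdot 10^{-5}$)
$\frac{1}{u} = \frac{1}{- \frac{35}{782461}} = - \frac{782461}{35}$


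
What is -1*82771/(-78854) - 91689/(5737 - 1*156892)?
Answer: 6580431637/3973058790 ≈ 1.6563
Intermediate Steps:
-1*82771/(-78854) - 91689/(5737 - 1*156892) = -82771*(-1/78854) - 91689/(5737 - 156892) = 82771/78854 - 91689/(-151155) = 82771/78854 - 91689*(-1/151155) = 82771/78854 + 30563/50385 = 6580431637/3973058790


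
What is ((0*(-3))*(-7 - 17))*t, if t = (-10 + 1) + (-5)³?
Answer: 0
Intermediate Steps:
t = -134 (t = -9 - 125 = -134)
((0*(-3))*(-7 - 17))*t = ((0*(-3))*(-7 - 17))*(-134) = (0*(-24))*(-134) = 0*(-134) = 0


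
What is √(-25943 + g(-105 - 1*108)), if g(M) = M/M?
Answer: I*√25942 ≈ 161.07*I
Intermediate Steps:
g(M) = 1
√(-25943 + g(-105 - 1*108)) = √(-25943 + 1) = √(-25942) = I*√25942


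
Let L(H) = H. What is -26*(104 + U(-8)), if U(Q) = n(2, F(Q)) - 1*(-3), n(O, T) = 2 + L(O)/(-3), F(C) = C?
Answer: -8450/3 ≈ -2816.7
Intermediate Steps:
n(O, T) = 2 - O/3 (n(O, T) = 2 + O/(-3) = 2 + O*(-1/3) = 2 - O/3)
U(Q) = 13/3 (U(Q) = (2 - 1/3*2) - 1*(-3) = (2 - 2/3) + 3 = 4/3 + 3 = 13/3)
-26*(104 + U(-8)) = -26*(104 + 13/3) = -26*325/3 = -8450/3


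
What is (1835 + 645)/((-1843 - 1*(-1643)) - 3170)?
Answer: -248/337 ≈ -0.73590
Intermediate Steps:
(1835 + 645)/((-1843 - 1*(-1643)) - 3170) = 2480/((-1843 + 1643) - 3170) = 2480/(-200 - 3170) = 2480/(-3370) = 2480*(-1/3370) = -248/337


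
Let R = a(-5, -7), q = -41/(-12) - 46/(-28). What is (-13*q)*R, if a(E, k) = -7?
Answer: 5525/12 ≈ 460.42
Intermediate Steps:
q = 425/84 (q = -41*(-1/12) - 46*(-1/28) = 41/12 + 23/14 = 425/84 ≈ 5.0595)
R = -7
(-13*q)*R = -13*425/84*(-7) = -5525/84*(-7) = 5525/12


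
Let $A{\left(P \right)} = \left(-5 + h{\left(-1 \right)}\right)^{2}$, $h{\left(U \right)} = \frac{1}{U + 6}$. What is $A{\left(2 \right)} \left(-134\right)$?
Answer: $- \frac{77184}{25} \approx -3087.4$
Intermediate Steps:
$h{\left(U \right)} = \frac{1}{6 + U}$
$A{\left(P \right)} = \frac{576}{25}$ ($A{\left(P \right)} = \left(-5 + \frac{1}{6 - 1}\right)^{2} = \left(-5 + \frac{1}{5}\right)^{2} = \left(- \frac{24}{5}\right)^{2} = \frac{576}{25}$)
$A{\left(2 \right)} \left(-134\right) = \frac{576}{25} \left(-134\right) = - \frac{77184}{25}$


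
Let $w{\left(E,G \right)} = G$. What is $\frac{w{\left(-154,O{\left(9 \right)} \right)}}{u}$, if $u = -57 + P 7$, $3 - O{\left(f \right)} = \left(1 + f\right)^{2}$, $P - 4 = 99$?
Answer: $- \frac{97}{664} \approx -0.14608$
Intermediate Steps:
$P = 103$ ($P = 4 + 99 = 103$)
$O{\left(f \right)} = 3 - \left(1 + f\right)^{2}$
$u = 664$ ($u = -57 + 103 \cdot 7 = -57 + 721 = 664$)
$\frac{w{\left(-154,O{\left(9 \right)} \right)}}{u} = \frac{3 - \left(1 + 9\right)^{2}}{664} = \left(3 - 10^{2}\right) \frac{1}{664} = \left(3 - 100\right) \frac{1}{664} = \left(-97\right) \frac{1}{664} = - \frac{97}{664}$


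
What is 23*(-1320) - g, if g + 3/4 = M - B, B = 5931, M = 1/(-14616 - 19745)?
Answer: -3357516389/137444 ≈ -24428.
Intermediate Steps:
M = -1/34361 (M = 1/(-34361) = -1/34361 ≈ -2.9103e-5)
g = -815283451/137444 (g = -3/4 + (-1/34361 - 1*5931) = -3/4 + (-1/34361 - 5931) = -3/4 - 203795092/34361 = -815283451/137444 ≈ -5931.8)
23*(-1320) - g = 23*(-1320) - 1*(-815283451/137444) = -30360 + 815283451/137444 = -3357516389/137444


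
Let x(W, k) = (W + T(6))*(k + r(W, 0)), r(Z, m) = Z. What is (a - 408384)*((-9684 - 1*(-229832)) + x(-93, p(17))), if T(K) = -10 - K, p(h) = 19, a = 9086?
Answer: -91125393772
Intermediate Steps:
x(W, k) = (-16 + W)*(W + k) (x(W, k) = (W + (-10 - 1*6))*(k + W) = (W + (-10 - 6))*(W + k) = (W - 16)*(W + k) = (-16 + W)*(W + k))
(a - 408384)*((-9684 - 1*(-229832)) + x(-93, p(17))) = (9086 - 408384)*((-9684 - 1*(-229832)) + ((-93)**2 - 16*(-93) - 16*19 - 93*19)) = -399298*((-9684 + 229832) + (8649 + 1488 - 304 - 1767)) = -399298*(220148 + 8066) = -399298*228214 = -91125393772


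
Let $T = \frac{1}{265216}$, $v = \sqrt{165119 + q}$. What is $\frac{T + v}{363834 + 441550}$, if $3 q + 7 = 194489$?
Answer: $\frac{1}{213600722944} + \frac{\sqrt{2069517}}{2416152} \approx 0.0005954$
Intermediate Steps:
$q = \frac{194482}{3}$ ($q = - \frac{7}{3} + \frac{1}{3} \cdot 194489 = - \frac{7}{3} + \frac{194489}{3} = \frac{194482}{3} \approx 64827.0$)
$v = \frac{\sqrt{2069517}}{3}$ ($v = \sqrt{165119 + \frac{194482}{3}} = \sqrt{\frac{689839}{3}} = \frac{\sqrt{2069517}}{3} \approx 479.53$)
$T = \frac{1}{265216} \approx 3.7705 \cdot 10^{-6}$
$\frac{T + v}{363834 + 441550} = \frac{\frac{1}{265216} + \frac{\sqrt{2069517}}{3}}{363834 + 441550} = \frac{\frac{1}{265216} + \frac{\sqrt{2069517}}{3}}{805384} = \left(\frac{1}{265216} + \frac{\sqrt{2069517}}{3}\right) \frac{1}{805384} = \frac{1}{213600722944} + \frac{\sqrt{2069517}}{2416152}$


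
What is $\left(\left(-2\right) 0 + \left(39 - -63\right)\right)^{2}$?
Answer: $10404$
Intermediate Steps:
$\left(\left(-2\right) 0 + \left(39 - -63\right)\right)^{2} = \left(0 + \left(39 + 63\right)\right)^{2} = \left(0 + 102\right)^{2} = 102^{2} = 10404$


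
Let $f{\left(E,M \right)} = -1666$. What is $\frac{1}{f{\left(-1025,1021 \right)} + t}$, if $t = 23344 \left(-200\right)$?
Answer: $- \frac{1}{4670466} \approx -2.1411 \cdot 10^{-7}$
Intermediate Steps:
$t = -4668800$
$\frac{1}{f{\left(-1025,1021 \right)} + t} = \frac{1}{-1666 - 4668800} = \frac{1}{-4670466} = - \frac{1}{4670466}$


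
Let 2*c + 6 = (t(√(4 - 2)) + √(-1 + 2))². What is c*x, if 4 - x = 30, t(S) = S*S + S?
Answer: -65 - 78*√2 ≈ -175.31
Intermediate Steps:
t(S) = S + S² (t(S) = S² + S = S + S²)
c = -3 + (1 + √2*(1 + √2))²/2 (c = -3 + (√(4 - 2)*(1 + √(4 - 2)) + √(-1 + 2))²/2 = -3 + (√2*(1 + √2) + √1)²/2 = -3 + (√2*(1 + √2) + 1)²/2 = -3 + (1 + √2*(1 + √2))²/2 ≈ 6.7426)
x = -26 (x = 4 - 1*30 = 4 - 30 = -26)
c*x = (5/2 + 3*√2)*(-26) = -65 - 78*√2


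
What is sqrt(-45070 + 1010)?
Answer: 2*I*sqrt(11015) ≈ 209.9*I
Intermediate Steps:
sqrt(-45070 + 1010) = sqrt(-44060) = 2*I*sqrt(11015)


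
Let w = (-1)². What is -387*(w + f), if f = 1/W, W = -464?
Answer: -179181/464 ≈ -386.17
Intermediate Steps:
f = -1/464 (f = 1/(-464) = -1/464 ≈ -0.0021552)
w = 1
-387*(w + f) = -387*(1 - 1/464) = -387*463/464 = -179181/464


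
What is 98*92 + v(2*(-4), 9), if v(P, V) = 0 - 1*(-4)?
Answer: 9020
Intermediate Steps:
v(P, V) = 4 (v(P, V) = 0 + 4 = 4)
98*92 + v(2*(-4), 9) = 98*92 + 4 = 9016 + 4 = 9020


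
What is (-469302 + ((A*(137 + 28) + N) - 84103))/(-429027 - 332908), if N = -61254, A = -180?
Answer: 644359/761935 ≈ 0.84569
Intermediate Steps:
(-469302 + ((A*(137 + 28) + N) - 84103))/(-429027 - 332908) = (-469302 + ((-180*(137 + 28) - 61254) - 84103))/(-429027 - 332908) = (-469302 + ((-180*165 - 61254) - 84103))/(-761935) = (-469302 + ((-29700 - 61254) - 84103))*(-1/761935) = (-469302 + (-90954 - 84103))*(-1/761935) = (-469302 - 175057)*(-1/761935) = -644359*(-1/761935) = 644359/761935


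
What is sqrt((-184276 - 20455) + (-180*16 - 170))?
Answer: I*sqrt(207781) ≈ 455.83*I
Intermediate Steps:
sqrt((-184276 - 20455) + (-180*16 - 170)) = sqrt(-204731 + (-2880 - 170)) = sqrt(-204731 - 3050) = sqrt(-207781) = I*sqrt(207781)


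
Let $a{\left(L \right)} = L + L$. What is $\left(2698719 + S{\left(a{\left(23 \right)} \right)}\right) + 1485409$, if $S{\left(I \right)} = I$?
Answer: $4184174$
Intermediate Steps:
$a{\left(L \right)} = 2 L$
$\left(2698719 + S{\left(a{\left(23 \right)} \right)}\right) + 1485409 = \left(2698719 + 2 \cdot 23\right) + 1485409 = \left(2698719 + 46\right) + 1485409 = 2698765 + 1485409 = 4184174$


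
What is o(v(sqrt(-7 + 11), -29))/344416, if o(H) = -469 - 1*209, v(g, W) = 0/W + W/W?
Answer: -339/172208 ≈ -0.0019685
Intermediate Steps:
v(g, W) = 1 (v(g, W) = 0 + 1 = 1)
o(H) = -678 (o(H) = -469 - 209 = -678)
o(v(sqrt(-7 + 11), -29))/344416 = -678/344416 = -678*1/344416 = -339/172208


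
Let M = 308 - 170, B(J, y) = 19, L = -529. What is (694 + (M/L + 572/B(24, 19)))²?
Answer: 100058342400/190969 ≈ 5.2395e+5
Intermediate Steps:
M = 138
(694 + (M/L + 572/B(24, 19)))² = (694 + (138/(-529) + 572/19))² = (694 + (138*(-1/529) + 572*(1/19)))² = (694 + (-6/23 + 572/19))² = (694 + 13042/437)² = (316320/437)² = 100058342400/190969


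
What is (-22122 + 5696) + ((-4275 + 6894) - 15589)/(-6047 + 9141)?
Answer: -25417507/1547 ≈ -16430.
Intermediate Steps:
(-22122 + 5696) + ((-4275 + 6894) - 15589)/(-6047 + 9141) = -16426 + (2619 - 15589)/3094 = -16426 - 12970*1/3094 = -16426 - 6485/1547 = -25417507/1547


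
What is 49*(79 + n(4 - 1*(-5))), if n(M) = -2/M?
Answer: 34741/9 ≈ 3860.1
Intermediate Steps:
49*(79 + n(4 - 1*(-5))) = 49*(79 - 2/(4 - 1*(-5))) = 49*(79 - 2/(4 + 5)) = 49*(79 - 2/9) = 49*(709/9) = 34741/9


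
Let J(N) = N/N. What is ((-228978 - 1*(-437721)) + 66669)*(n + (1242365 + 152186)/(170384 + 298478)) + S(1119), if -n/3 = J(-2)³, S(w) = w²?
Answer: 291888063681/234431 ≈ 1.2451e+6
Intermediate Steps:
J(N) = 1
n = -3 (n = -3*1³ = -3*1 = -3)
((-228978 - 1*(-437721)) + 66669)*(n + (1242365 + 152186)/(170384 + 298478)) + S(1119) = ((-228978 - 1*(-437721)) + 66669)*(-3 + (1242365 + 152186)/(170384 + 298478)) + 1119² = ((-228978 + 437721) + 66669)*(-3 + 1394551/468862) + 1252161 = (208743 + 66669)*(-3 + 1394551*(1/468862)) + 1252161 = 275412*(-3 + 1394551/468862) + 1252161 = 275412*(-12035/468862) + 1252161 = -1657291710/234431 + 1252161 = 291888063681/234431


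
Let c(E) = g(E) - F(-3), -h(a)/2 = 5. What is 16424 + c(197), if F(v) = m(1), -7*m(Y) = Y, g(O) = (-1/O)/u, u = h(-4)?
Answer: 226488937/13790 ≈ 16424.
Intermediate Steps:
h(a) = -10 (h(a) = -2*5 = -10)
u = -10
g(O) = 1/(10*O) (g(O) = -1/O/(-10) = -1/O*(-⅒) = 1/(10*O))
m(Y) = -Y/7
F(v) = -⅐ (F(v) = -⅐*1 = -⅐)
c(E) = ⅐ + 1/(10*E) (c(E) = 1/(10*E) - 1*(-⅐) = 1/(10*E) + ⅐ = ⅐ + 1/(10*E))
16424 + c(197) = 16424 + (1/70)*(7 + 10*197)/197 = 16424 + (1/70)*(1/197)*(7 + 1970) = 16424 + (1/70)*(1/197)*1977 = 16424 + 1977/13790 = 226488937/13790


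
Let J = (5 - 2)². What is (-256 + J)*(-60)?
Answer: 14820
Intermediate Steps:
J = 9 (J = 3² = 9)
(-256 + J)*(-60) = (-256 + 9)*(-60) = -247*(-60) = 14820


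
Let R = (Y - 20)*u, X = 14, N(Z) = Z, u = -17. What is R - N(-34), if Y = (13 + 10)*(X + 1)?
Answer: -5491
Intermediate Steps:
Y = 345 (Y = (13 + 10)*(14 + 1) = 23*15 = 345)
R = -5525 (R = (345 - 20)*(-17) = 325*(-17) = -5525)
R - N(-34) = -5525 - 1*(-34) = -5525 + 34 = -5491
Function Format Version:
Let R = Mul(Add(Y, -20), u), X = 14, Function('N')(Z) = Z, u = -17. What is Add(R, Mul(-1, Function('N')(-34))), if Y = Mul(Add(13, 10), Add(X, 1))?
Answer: -5491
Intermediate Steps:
Y = 345 (Y = Mul(Add(13, 10), Add(14, 1)) = Mul(23, 15) = 345)
R = -5525 (R = Mul(Add(345, -20), -17) = Mul(325, -17) = -5525)
Add(R, Mul(-1, Function('N')(-34))) = Add(-5525, Mul(-1, -34)) = Add(-5525, 34) = -5491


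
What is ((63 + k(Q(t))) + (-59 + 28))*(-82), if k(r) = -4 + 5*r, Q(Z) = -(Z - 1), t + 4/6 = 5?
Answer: -2788/3 ≈ -929.33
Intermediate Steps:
t = 13/3 (t = -⅔ + 5 = 13/3 ≈ 4.3333)
Q(Z) = 1 - Z (Q(Z) = -(-1 + Z) = 1 - Z)
((63 + k(Q(t))) + (-59 + 28))*(-82) = ((63 + (-4 + 5*(1 - 1*13/3))) + (-59 + 28))*(-82) = ((63 + (-4 + 5*(1 - 13/3))) - 31)*(-82) = ((63 + (-4 + 5*(-10/3))) - 31)*(-82) = ((63 + (-4 - 50/3)) - 31)*(-82) = ((63 - 62/3) - 31)*(-82) = (127/3 - 31)*(-82) = (34/3)*(-82) = -2788/3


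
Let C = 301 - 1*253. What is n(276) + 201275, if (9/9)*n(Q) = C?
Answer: 201323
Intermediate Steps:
C = 48 (C = 301 - 253 = 48)
n(Q) = 48
n(276) + 201275 = 48 + 201275 = 201323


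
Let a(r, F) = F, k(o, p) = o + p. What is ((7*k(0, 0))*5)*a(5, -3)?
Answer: 0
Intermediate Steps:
((7*k(0, 0))*5)*a(5, -3) = ((7*(0 + 0))*5)*(-3) = ((7*0)*5)*(-3) = (0*5)*(-3) = 0*(-3) = 0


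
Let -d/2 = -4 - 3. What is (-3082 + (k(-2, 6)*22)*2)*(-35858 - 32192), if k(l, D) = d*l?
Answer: 293567700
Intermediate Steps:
d = 14 (d = -2*(-4 - 3) = -2*(-7) = 14)
k(l, D) = 14*l
(-3082 + (k(-2, 6)*22)*2)*(-35858 - 32192) = (-3082 + ((14*(-2))*22)*2)*(-35858 - 32192) = (-3082 - 28*22*2)*(-68050) = (-3082 - 616*2)*(-68050) = (-3082 - 1232)*(-68050) = -4314*(-68050) = 293567700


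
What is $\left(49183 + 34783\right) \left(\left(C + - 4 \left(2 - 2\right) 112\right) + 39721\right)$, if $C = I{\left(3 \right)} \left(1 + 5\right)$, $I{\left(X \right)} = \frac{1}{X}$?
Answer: $3335381418$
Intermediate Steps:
$C = 2$ ($C = \frac{1 + 5}{3} = \frac{1}{3} \cdot 6 = 2$)
$\left(49183 + 34783\right) \left(\left(C + - 4 \left(2 - 2\right) 112\right) + 39721\right) = \left(49183 + 34783\right) \left(\left(2 + - 4 \left(2 - 2\right) 112\right) + 39721\right) = 83966 \left(\left(2 + \left(-4\right) 0 \cdot 112\right) + 39721\right) = 83966 \left(\left(2 + 0 \cdot 112\right) + 39721\right) = 83966 \left(\left(2 + 0\right) + 39721\right) = 83966 \left(2 + 39721\right) = 83966 \cdot 39723 = 3335381418$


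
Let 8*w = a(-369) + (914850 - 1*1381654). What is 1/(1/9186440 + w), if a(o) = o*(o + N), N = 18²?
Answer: -4593220/258482881347 ≈ -1.7770e-5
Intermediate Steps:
N = 324
a(o) = o*(324 + o) (a(o) = o*(o + 324) = o*(324 + o))
w = -450199/8 (w = (-369*(324 - 369) + (914850 - 1*1381654))/8 = (-369*(-45) + (914850 - 1381654))/8 = (16605 - 466804)/8 = (⅛)*(-450199) = -450199/8 ≈ -56275.)
1/(1/9186440 + w) = 1/(1/9186440 - 450199/8) = 1/(-258482881347/4593220) = -4593220/258482881347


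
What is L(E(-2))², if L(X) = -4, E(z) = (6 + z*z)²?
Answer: 16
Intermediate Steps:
E(z) = (6 + z²)²
L(E(-2))² = (-4)² = 16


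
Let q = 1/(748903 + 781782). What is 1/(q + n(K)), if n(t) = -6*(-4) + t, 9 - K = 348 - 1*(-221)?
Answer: -1530685/820447159 ≈ -0.0018657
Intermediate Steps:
K = -560 (K = 9 - (348 - 1*(-221)) = 9 - (348 + 221) = 9 - 1*569 = 9 - 569 = -560)
n(t) = 24 + t
q = 1/1530685 ≈ 6.5330e-7
1/(q + n(K)) = 1/(1/1530685 + (24 - 560)) = 1/(1/1530685 - 536) = 1/(-820447159/1530685) = -1530685/820447159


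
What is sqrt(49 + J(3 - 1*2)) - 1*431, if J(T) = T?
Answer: -431 + 5*sqrt(2) ≈ -423.93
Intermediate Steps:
sqrt(49 + J(3 - 1*2)) - 1*431 = sqrt(49 + (3 - 1*2)) - 1*431 = sqrt(49 + (3 - 2)) - 431 = sqrt(49 + 1) - 431 = sqrt(50) - 431 = 5*sqrt(2) - 431 = -431 + 5*sqrt(2)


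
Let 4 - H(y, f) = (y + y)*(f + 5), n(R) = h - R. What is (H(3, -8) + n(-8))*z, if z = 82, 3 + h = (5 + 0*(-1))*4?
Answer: 3854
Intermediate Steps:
h = 17 (h = -3 + (5 + 0*(-1))*4 = -3 + (5 + 0)*4 = -3 + 5*4 = -3 + 20 = 17)
n(R) = 17 - R
H(y, f) = 4 - 2*y*(5 + f) (H(y, f) = 4 - (y + y)*(f + 5) = 4 - 2*y*(5 + f))
(H(3, -8) + n(-8))*z = ((4 - 10*3 - 2*(-8)*3) + (17 - 1*(-8)))*82 = ((4 - 30 + 48) + (17 + 8))*82 = (22 + 25)*82 = 47*82 = 3854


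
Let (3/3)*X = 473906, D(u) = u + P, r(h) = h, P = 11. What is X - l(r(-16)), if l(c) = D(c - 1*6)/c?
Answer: 7582485/16 ≈ 4.7391e+5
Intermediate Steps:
D(u) = 11 + u (D(u) = u + 11 = 11 + u)
l(c) = (5 + c)/c (l(c) = (11 + (c - 1*6))/c = (11 + (c - 6))/c = (11 + (-6 + c))/c = (5 + c)/c)
X = 473906
X - l(r(-16)) = 473906 - (5 - 16)/(-16) = 473906 - (-1)*(-11)/16 = 473906 - 1*11/16 = 473906 - 11/16 = 7582485/16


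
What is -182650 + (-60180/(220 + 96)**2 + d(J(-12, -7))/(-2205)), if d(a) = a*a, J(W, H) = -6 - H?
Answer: -10054115692189/55045620 ≈ -1.8265e+5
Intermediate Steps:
d(a) = a**2
-182650 + (-60180/(220 + 96)**2 + d(J(-12, -7))/(-2205)) = -182650 + (-60180/(220 + 96)**2 + (-6 - 1*(-7))**2/(-2205)) = -182650 + (-60180/(316**2) + (-6 + 7)**2*(-1/2205)) = -182650 + (-60180/99856 + 1**2*(-1/2205)) = -182650 + (-60180*1/99856 + 1*(-1/2205)) = -182650 + (-15045/24964 - 1/2205) = -182650 - 33199189/55045620 = -10054115692189/55045620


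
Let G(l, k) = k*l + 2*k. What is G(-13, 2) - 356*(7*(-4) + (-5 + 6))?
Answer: 9590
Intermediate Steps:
G(l, k) = 2*k + k*l
G(-13, 2) - 356*(7*(-4) + (-5 + 6)) = 2*(2 - 13) - 356*(7*(-4) + (-5 + 6)) = 2*(-11) - 356*(-28 + 1) = -22 - 356*(-27) = -22 + 9612 = 9590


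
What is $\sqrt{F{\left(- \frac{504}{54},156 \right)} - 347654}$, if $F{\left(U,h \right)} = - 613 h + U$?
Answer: $\frac{i \sqrt{3989622}}{3} \approx 665.8 i$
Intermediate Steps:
$F{\left(U,h \right)} = U - 613 h$
$\sqrt{F{\left(- \frac{504}{54},156 \right)} - 347654} = \sqrt{\left(- \frac{504}{54} - 95628\right) - 347654} = \sqrt{\left(\left(-504\right) \frac{1}{54} - 95628\right) - 347654} = \sqrt{\left(- \frac{28}{3} - 95628\right) - 347654} = \sqrt{- \frac{286912}{3} - 347654} = \sqrt{- \frac{1329874}{3}} = \frac{i \sqrt{3989622}}{3}$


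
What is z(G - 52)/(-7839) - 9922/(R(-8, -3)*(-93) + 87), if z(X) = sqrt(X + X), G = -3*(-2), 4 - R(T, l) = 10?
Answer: -9922/645 - 2*I*sqrt(23)/7839 ≈ -15.383 - 0.0012236*I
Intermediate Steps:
R(T, l) = -6 (R(T, l) = 4 - 1*10 = 4 - 10 = -6)
G = 6
z(X) = sqrt(2)*sqrt(X) (z(X) = sqrt(2*X) = sqrt(2)*sqrt(X))
z(G - 52)/(-7839) - 9922/(R(-8, -3)*(-93) + 87) = (sqrt(2)*sqrt(6 - 52))/(-7839) - 9922/(-6*(-93) + 87) = (sqrt(2)*sqrt(-46))*(-1/7839) - 9922/(558 + 87) = (sqrt(2)*(I*sqrt(46)))*(-1/7839) - 9922/645 = (2*I*sqrt(23))*(-1/7839) - 9922*1/645 = -2*I*sqrt(23)/7839 - 9922/645 = -9922/645 - 2*I*sqrt(23)/7839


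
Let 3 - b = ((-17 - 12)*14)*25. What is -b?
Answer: -10153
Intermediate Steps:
b = 10153 (b = 3 - (-17 - 12)*14*25 = 3 - (-29*14)*25 = 3 - (-406)*25 = 3 - 1*(-10150) = 3 + 10150 = 10153)
-b = -1*10153 = -10153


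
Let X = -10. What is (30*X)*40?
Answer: -12000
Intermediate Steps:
(30*X)*40 = (30*(-10))*40 = -300*40 = -12000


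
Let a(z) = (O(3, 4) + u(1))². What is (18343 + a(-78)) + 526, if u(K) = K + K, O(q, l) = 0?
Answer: 18873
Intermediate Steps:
u(K) = 2*K
a(z) = 4 (a(z) = (0 + 2*1)² = (0 + 2)² = 2² = 4)
(18343 + a(-78)) + 526 = (18343 + 4) + 526 = 18347 + 526 = 18873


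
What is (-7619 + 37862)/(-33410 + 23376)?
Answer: -30243/10034 ≈ -3.0141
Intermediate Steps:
(-7619 + 37862)/(-33410 + 23376) = 30243/(-10034) = 30243*(-1/10034) = -30243/10034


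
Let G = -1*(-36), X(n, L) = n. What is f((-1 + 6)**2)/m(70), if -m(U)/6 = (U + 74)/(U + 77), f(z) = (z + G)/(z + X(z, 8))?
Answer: -2989/14400 ≈ -0.20757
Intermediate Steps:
G = 36
f(z) = (36 + z)/(2*z) (f(z) = (z + 36)/(z + z) = (36 + z)/((2*z)) = (36 + z)*(1/(2*z)) = (36 + z)/(2*z))
m(U) = -6*(74 + U)/(77 + U) (m(U) = -6*(U + 74)/(U + 77) = -6*(74 + U)/(77 + U))
f((-1 + 6)**2)/m(70) = ((36 + (-1 + 6)**2)/(2*((-1 + 6)**2)))/((6*(-74 - 1*70)/(77 + 70))) = ((36 + 5**2)/(2*(5**2)))/((6*(-74 - 70)/147)) = ((1/2)*(36 + 25)/25)/((6*(1/147)*(-144))) = ((1/2)*(1/25)*61)/(-288/49) = (61/50)*(-49/288) = -2989/14400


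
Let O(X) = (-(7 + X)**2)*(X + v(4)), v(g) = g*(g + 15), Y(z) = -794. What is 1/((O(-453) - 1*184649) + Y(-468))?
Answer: 1/74805889 ≈ 1.3368e-8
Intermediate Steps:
v(g) = g*(15 + g)
O(X) = -(7 + X)**2*(76 + X) (O(X) = (-(7 + X)**2)*(X + 4*(15 + 4)) = (-(7 + X)**2)*(X + 4*19) = (-(7 + X)**2)*(X + 76) = (-(7 + X)**2)*(76 + X) = -(7 + X)**2*(76 + X))
1/((O(-453) - 1*184649) + Y(-468)) = 1/(((7 - 453)**2*(-76 - 1*(-453)) - 1*184649) - 794) = 1/(((-446)**2*(-76 + 453) - 184649) - 794) = 1/((198916*377 - 184649) - 794) = 1/((74991332 - 184649) - 794) = 1/(74806683 - 794) = 1/74805889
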